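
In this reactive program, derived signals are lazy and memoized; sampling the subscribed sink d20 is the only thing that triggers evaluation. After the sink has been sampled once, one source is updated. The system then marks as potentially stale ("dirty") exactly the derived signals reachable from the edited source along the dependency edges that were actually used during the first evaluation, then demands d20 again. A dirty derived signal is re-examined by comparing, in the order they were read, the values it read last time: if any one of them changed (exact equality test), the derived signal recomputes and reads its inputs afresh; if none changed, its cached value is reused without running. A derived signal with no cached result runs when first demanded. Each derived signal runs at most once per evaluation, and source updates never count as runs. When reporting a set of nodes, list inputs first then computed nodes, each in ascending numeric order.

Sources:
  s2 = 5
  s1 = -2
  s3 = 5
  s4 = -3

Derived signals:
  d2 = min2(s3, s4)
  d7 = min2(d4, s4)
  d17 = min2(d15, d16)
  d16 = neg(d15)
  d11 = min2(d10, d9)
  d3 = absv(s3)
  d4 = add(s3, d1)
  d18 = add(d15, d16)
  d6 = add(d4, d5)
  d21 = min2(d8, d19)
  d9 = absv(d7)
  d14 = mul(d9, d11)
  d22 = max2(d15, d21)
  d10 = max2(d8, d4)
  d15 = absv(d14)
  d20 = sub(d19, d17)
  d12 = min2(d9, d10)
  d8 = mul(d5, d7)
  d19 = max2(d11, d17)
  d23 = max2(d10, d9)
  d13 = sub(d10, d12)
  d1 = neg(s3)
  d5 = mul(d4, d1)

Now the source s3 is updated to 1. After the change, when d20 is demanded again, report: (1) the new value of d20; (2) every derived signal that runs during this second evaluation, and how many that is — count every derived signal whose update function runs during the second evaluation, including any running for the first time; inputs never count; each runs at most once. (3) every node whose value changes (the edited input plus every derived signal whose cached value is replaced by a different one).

Demanding d20 again yields 0.
3 derived signals run: d1, d4, d5.
The nodes whose values change: s3, d1.
Note where the cutoff bites: d7 is checked, finds nothing changed, and keeps its cache.

First demand of the output computes:
  d1 = neg(5) = -5
  d4 = add(5, -5) = 0
  d5 = mul(0, -5) = 0
  d7 = min2(0, -3) = -3
  d8 = mul(0, -3) = 0
  d9 = absv(-3) = 3
  d10 = max2(0, 0) = 0
  d11 = min2(0, 3) = 0
  d14 = mul(3, 0) = 0
  d15 = absv(0) = 0
  d16 = neg(0) = 0
  d17 = min2(0, 0) = 0
  d19 = max2(0, 0) = 0
  d20 = sub(0, 0) = 0

After the edit, cleaning proceeds:
  d1: a read changed (s3 5->1) — executes, giving -1.
  d4: a read changed (s3 5->1; d1 -5->-1) — executes, giving 0 — identical to its old value.
  d5: a read changed (d1 -5->-1) — executes, giving 0 — identical to its old value.
  d7: dirty, but its reads are unchanged (d4 unchanged, s4 unchanged); cached -3 stands.
  d8: dirty, but its reads are unchanged (d5 unchanged, d7 unchanged); cached 0 stands.
  d9: dirty, but its reads are unchanged (d7 unchanged); cached 3 stands.
  d10: dirty, but its reads are unchanged (d8 unchanged, d4 unchanged); cached 0 stands.
  d11: dirty, but its reads are unchanged (d10 unchanged, d9 unchanged); cached 0 stands.
  d14: dirty, but its reads are unchanged (d9 unchanged, d11 unchanged); cached 0 stands.
  d15: dirty, but its reads are unchanged (d14 unchanged); cached 0 stands.
  d16: dirty, but its reads are unchanged (d15 unchanged); cached 0 stands.
  d17: dirty, but its reads are unchanged (d15 unchanged, d16 unchanged); cached 0 stands.
  d19: dirty, but its reads are unchanged (d11 unchanged, d17 unchanged); cached 0 stands.
  d20: dirty, but its reads are unchanged (d19 unchanged, d17 unchanged); cached 0 stands.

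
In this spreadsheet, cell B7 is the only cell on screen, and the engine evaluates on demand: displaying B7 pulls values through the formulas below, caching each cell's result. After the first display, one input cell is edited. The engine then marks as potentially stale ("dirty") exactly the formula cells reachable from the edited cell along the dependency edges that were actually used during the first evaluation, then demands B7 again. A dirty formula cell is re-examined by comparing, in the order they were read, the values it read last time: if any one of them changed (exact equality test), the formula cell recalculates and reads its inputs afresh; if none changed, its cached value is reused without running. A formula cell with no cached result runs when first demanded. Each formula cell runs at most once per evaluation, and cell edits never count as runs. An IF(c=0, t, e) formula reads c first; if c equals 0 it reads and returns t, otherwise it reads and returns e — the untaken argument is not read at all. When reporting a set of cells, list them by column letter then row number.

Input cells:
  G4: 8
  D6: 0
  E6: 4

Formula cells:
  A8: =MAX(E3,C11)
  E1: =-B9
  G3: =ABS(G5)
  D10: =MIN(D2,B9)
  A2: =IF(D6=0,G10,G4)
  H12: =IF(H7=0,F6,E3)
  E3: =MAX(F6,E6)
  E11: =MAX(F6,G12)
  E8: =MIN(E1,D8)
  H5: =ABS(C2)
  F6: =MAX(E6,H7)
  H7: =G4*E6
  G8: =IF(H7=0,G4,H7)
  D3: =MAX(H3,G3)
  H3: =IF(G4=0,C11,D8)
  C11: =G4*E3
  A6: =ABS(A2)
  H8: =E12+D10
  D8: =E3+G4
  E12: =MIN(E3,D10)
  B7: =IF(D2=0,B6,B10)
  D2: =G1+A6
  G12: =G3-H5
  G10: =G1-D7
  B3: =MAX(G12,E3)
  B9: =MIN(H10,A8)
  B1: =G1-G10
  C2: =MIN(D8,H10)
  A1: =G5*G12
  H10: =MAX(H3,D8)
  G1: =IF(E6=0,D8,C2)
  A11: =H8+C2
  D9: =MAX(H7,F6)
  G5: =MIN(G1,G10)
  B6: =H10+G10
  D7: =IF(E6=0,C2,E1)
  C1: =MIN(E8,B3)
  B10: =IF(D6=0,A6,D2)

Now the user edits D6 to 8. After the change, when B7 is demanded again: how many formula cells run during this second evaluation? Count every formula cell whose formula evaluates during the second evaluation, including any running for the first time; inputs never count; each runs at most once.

Run set: A2, A6, B7, B10, D2 (5 run).

Initial pass — values computed on the first demand:
  H7 = 8 * 4 = 32
  F6 = MAX(4, 32) = 32
  E3 = MAX(32, 4) = 32
  C11 = 8 * 32 = 256
  A8 = MAX(32, 256) = 256
  D8 = 32 + 8 = 40
  H3 = IF(G4=0: G4=8 -> else branch D8) = 40
  H10 = MAX(40, 40) = 40
  B9 = MIN(40, 256) = 40
  C2 = MIN(40, 40) = 40
  E1 = -(40) = -40
  D7 = IF(E6=0: E6=4 -> else branch E1) = -40
  G1 = IF(E6=0: E6=4 -> else branch C2) = 40
  G10 = 40 - -40 = 80
  A2 = IF(D6=0: D6=0 -> then branch G10) = 80
  A6 = ABS(80) = 80
  D2 = 40 + 80 = 120
  B10 = IF(D6=0: D6=0 -> then branch A6) = 80
  B7 = IF(D2=0: D2=120 -> else branch B10) = 80

Second demand — change propagation:
  A2: re-runs because D6 0->8; new result 8.
  A6: re-runs because A2 80->8; new result 8.
  D2: re-runs because A6 80->8; new result 48.
  B10: re-runs because D6 0->8; A6 80->8; new result 48.
  B7: re-runs because D2 120->48; B10 80->48; new result 48.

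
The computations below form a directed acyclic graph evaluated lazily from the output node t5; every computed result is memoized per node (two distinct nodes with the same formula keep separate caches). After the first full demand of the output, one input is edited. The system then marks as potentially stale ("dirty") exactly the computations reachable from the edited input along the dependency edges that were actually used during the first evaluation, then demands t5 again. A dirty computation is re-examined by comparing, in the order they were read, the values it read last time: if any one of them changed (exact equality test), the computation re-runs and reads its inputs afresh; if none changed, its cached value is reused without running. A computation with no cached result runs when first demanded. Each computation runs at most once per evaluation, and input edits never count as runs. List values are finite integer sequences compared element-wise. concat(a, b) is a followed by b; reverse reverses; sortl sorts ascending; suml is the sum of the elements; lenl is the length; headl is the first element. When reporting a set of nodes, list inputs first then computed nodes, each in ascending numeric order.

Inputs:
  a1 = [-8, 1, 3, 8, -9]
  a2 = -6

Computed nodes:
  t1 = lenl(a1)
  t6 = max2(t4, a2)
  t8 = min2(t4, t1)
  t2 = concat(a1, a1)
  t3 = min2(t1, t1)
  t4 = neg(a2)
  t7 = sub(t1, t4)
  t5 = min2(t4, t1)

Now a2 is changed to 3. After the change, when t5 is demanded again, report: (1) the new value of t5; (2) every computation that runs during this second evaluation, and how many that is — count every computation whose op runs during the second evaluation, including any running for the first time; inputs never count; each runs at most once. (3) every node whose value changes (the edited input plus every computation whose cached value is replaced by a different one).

Demanding t5 again yields -3.
2 computations run: t4, t5.
The nodes whose values change: a2, t4, t5.

First demand of the output computes:
  t1 = lenl([-8, 1, 3, 8, -9]) = 5
  t4 = neg(-6) = 6
  t5 = min2(6, 5) = 5

After the edit, cleaning proceeds:
  t4: a read changed (a2 -6->3) — executes, giving -3.
  t5: a read changed (t4 6->-3) — executes, giving -3.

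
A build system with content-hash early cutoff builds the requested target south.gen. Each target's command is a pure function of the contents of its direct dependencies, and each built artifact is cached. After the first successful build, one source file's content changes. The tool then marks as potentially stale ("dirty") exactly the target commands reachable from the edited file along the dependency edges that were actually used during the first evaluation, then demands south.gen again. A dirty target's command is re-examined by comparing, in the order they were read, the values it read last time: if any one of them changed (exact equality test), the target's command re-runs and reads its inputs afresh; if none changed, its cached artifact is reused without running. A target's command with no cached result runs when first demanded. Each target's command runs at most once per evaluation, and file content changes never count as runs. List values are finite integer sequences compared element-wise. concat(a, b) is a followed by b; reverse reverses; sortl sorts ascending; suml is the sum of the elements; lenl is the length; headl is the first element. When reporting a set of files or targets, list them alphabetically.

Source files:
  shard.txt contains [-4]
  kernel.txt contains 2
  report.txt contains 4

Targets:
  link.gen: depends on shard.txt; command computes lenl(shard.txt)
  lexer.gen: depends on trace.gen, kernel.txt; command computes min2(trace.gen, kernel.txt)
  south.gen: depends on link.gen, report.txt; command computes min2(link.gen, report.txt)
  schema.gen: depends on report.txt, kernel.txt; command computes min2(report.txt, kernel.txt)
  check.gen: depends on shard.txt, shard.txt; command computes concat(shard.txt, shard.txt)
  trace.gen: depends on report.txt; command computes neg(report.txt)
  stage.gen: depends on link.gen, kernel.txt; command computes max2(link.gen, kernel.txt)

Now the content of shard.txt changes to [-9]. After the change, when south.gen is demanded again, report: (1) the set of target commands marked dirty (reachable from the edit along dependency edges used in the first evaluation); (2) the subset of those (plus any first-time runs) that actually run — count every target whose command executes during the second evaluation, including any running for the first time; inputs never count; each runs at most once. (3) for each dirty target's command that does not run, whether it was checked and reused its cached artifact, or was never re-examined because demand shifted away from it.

First evaluation (everything demanded from the output):
  link.gen = lenl([-4]) = 1
  south.gen = min2(1, 4) = 1

Propagation after the edit:
  link.gen: runs — shard.txt [-4]->[-9]; result 1 (same value as before).
  south.gen: checked — values it read are unchanged (link.gen unchanged, report.txt unchanged); reused cached 1 without running.

Key observation: the change is absorbed at link.gen — it re-runs but produces the same value, and the output's value is unchanged.

Marked dirty: link.gen, south.gen.
Target commands that run: link.gen — 1 in total.
Checked but reused from cache: south.gen.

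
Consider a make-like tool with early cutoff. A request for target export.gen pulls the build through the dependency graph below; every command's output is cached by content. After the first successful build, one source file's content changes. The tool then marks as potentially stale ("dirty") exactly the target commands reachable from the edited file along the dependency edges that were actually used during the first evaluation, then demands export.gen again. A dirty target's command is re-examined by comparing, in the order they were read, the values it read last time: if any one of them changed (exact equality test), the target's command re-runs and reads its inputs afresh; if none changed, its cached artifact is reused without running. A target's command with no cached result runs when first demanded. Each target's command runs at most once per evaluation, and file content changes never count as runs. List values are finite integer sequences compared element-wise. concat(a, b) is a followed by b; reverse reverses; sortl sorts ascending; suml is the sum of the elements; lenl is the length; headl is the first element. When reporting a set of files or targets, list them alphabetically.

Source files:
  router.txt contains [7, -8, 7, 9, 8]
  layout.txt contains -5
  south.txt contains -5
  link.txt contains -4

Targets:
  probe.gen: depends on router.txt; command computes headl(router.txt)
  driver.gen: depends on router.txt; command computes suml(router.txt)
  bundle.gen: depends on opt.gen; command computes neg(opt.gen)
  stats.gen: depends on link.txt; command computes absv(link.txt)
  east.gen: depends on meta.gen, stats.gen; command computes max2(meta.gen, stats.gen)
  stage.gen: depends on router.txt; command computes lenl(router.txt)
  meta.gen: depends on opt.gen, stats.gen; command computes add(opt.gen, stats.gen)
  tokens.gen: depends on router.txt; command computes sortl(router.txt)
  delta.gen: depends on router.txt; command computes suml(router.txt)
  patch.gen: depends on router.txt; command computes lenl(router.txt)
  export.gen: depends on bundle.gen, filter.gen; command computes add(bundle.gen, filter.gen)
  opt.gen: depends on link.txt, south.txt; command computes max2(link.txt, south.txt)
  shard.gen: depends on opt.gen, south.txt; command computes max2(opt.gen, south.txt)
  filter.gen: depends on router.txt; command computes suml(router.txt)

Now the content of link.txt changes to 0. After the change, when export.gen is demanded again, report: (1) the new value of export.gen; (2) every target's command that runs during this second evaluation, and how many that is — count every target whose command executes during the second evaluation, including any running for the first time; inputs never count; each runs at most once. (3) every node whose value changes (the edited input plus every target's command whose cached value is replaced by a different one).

First demand of the output computes:
  filter.gen = suml([7, -8, 7, 9, 8]) = 23
  opt.gen = max2(-4, -5) = -4
  bundle.gen = neg(-4) = 4
  export.gen = add(4, 23) = 27

After the edit, cleaning proceeds:
  opt.gen: a read changed (link.txt -4->0) — executes, giving 0.
  bundle.gen: a read changed (opt.gen -4->0) — executes, giving 0.
  export.gen: a read changed (bundle.gen 4->0) — executes, giving 23.

Demanding export.gen again yields 23.
3 target commands run: bundle.gen, export.gen, opt.gen.
The nodes whose values change: bundle.gen, export.gen, link.txt, opt.gen.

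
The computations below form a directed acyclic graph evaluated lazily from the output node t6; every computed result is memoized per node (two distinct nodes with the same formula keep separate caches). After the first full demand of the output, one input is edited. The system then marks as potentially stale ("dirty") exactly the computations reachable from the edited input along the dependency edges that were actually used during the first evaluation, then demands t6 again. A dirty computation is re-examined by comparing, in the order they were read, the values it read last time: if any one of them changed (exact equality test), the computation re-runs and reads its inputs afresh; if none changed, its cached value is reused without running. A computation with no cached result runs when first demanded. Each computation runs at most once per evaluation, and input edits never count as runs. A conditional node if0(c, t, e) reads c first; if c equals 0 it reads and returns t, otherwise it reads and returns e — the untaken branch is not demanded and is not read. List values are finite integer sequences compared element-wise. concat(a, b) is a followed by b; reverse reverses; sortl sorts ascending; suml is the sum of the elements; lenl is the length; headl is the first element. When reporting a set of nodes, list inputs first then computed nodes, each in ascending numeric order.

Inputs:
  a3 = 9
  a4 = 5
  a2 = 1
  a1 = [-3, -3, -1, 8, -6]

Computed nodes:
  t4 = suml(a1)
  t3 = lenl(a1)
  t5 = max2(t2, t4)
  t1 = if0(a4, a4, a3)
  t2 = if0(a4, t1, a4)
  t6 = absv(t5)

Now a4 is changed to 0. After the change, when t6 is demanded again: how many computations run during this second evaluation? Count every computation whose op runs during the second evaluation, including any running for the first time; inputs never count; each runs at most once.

4 computations run: t1, t2, t5, t6.
Note the branch switch — t1 had no cache and runs now for the first time.

First demand of the output computes:
  t2 = if0(a4=5 -> else branch a4) = 5
  t4 = suml([-3, -3, -1, 8, -6]) = -5
  t5 = max2(5, -5) = 5
  t6 = absv(5) = 5

After the edit, cleaning proceeds:
  t1: had never run; runs now, result 0.
  t2: a read changed (a4 5->0; a4 5->0) — executes, giving 0.
  t5: a read changed (t2 5->0) — executes, giving 0.
  t6: a read changed (t5 5->0) — executes, giving 0.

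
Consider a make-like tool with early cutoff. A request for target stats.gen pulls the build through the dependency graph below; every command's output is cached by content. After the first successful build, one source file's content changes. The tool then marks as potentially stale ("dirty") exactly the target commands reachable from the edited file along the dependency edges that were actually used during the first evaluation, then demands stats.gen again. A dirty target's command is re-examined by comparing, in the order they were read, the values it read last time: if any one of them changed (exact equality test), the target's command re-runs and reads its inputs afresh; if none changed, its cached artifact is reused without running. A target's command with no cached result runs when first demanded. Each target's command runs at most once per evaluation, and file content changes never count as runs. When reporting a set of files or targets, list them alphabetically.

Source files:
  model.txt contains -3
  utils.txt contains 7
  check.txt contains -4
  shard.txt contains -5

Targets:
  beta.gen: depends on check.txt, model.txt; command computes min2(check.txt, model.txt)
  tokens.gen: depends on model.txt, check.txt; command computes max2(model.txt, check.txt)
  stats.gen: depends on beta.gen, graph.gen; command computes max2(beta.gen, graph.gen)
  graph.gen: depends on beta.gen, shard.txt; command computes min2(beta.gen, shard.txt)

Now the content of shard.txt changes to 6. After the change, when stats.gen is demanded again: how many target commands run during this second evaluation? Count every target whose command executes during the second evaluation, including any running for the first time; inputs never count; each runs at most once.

First demand of the output computes:
  beta.gen = min2(-4, -3) = -4
  graph.gen = min2(-4, -5) = -5
  stats.gen = max2(-4, -5) = -4

After the edit, cleaning proceeds:
  graph.gen: a read changed (shard.txt -5->6) — executes, giving -4.
  stats.gen: a read changed (graph.gen -5->-4) — executes, giving -4 — identical to its old value.

2 target commands run: graph.gen, stats.gen.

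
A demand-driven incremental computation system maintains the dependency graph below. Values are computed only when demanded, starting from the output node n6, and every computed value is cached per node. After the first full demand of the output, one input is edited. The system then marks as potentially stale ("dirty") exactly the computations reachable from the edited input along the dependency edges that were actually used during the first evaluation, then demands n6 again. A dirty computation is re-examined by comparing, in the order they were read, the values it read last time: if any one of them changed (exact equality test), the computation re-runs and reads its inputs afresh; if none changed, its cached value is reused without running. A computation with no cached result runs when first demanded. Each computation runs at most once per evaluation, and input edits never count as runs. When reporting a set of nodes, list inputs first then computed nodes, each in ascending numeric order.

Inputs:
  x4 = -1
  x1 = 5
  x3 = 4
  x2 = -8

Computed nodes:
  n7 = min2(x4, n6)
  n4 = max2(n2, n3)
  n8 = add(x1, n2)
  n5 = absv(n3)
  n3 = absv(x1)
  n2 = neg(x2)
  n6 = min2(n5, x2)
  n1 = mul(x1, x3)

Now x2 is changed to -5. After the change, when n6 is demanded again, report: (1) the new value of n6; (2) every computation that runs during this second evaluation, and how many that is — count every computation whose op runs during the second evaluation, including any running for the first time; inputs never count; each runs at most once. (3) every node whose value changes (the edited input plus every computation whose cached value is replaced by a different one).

New value of n6: -5.
Computations that run: n6 — 1 in total.
Values that change: x2, n6.

First evaluation (everything demanded from the output):
  n3 = absv(5) = 5
  n5 = absv(5) = 5
  n6 = min2(5, -8) = -8

Propagation after the edit:
  n6: runs — x2 -8->-5; result -5.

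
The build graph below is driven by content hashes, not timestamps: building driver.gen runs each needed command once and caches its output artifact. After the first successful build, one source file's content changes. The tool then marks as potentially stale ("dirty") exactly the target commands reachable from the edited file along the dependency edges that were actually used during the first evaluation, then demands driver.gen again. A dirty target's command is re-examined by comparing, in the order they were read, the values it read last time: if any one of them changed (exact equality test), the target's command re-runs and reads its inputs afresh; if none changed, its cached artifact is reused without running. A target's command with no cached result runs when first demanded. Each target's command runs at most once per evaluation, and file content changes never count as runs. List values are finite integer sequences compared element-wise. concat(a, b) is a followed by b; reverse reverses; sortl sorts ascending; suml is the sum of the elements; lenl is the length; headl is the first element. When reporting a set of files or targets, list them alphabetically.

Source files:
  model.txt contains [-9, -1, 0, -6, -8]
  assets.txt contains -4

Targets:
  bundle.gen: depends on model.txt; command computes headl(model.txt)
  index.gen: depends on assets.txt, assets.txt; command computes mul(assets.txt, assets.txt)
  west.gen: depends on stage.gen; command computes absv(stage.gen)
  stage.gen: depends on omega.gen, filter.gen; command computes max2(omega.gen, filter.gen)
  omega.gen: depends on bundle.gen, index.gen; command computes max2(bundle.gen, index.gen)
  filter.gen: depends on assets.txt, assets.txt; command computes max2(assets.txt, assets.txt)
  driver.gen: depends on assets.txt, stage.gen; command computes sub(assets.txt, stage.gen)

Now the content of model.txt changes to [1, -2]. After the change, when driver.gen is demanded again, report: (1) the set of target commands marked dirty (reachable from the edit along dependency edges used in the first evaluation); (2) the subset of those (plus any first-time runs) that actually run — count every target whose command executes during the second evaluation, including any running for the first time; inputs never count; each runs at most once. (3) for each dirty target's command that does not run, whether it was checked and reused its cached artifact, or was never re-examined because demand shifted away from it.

Dirty set: bundle.gen, driver.gen, omega.gen, stage.gen.
Run set: bundle.gen, omega.gen (2 run).
Re-examined without running (cache reused): driver.gen, stage.gen.
The important point: omega.gen recomputes to an identical value, and the output ends up unchanged.

Initial pass — values computed on the first demand:
  bundle.gen = headl([-9, -1, 0, -6, -8]) = -9
  filter.gen = max2(-4, -4) = -4
  index.gen = mul(-4, -4) = 16
  omega.gen = max2(-9, 16) = 16
  stage.gen = max2(16, -4) = 16
  driver.gen = sub(-4, 16) = -20

Second demand — change propagation:
  bundle.gen: re-runs because model.txt [-9, -1, 0, -6, -8]->[1, -2]; new result 1.
  omega.gen: re-runs because bundle.gen -9->1; new result 16 (unchanged).
  stage.gen: re-examined; everything it read last time is the same (omega.gen unchanged, filter.gen unchanged) — cache 16 kept, no run.
  driver.gen: re-examined; everything it read last time is the same (assets.txt unchanged, stage.gen unchanged) — cache -20 kept, no run.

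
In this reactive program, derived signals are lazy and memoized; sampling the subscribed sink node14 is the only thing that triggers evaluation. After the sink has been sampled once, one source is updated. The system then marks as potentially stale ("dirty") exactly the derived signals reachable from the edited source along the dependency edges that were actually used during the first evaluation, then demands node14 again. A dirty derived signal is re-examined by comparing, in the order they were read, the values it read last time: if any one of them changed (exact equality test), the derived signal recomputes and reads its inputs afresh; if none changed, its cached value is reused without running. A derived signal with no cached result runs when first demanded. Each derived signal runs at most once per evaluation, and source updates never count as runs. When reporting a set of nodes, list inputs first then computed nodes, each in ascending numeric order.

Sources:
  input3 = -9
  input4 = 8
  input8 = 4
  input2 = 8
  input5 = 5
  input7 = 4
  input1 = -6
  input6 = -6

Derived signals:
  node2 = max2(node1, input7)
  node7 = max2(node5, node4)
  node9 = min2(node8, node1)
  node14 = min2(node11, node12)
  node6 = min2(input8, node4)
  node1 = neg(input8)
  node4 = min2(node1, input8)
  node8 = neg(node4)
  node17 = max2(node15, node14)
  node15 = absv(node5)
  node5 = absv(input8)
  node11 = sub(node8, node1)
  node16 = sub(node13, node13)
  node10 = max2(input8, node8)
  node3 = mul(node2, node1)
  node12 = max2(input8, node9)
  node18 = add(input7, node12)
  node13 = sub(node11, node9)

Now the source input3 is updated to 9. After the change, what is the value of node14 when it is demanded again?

Demanding node14 again yields 4.
Note the shortcut — nothing in the graph depends on input3 at all, so no recomputation happens.

First demand of the output computes:
  node1 = neg(4) = -4
  node4 = min2(-4, 4) = -4
  node8 = neg(-4) = 4
  node9 = min2(4, -4) = -4
  node11 = sub(4, -4) = 8
  node12 = max2(4, -4) = 4
  node14 = min2(8, 4) = 4

After the edit, cleaning proceeds:
  no node depends on input3 at all; the second demand re-runs nothing.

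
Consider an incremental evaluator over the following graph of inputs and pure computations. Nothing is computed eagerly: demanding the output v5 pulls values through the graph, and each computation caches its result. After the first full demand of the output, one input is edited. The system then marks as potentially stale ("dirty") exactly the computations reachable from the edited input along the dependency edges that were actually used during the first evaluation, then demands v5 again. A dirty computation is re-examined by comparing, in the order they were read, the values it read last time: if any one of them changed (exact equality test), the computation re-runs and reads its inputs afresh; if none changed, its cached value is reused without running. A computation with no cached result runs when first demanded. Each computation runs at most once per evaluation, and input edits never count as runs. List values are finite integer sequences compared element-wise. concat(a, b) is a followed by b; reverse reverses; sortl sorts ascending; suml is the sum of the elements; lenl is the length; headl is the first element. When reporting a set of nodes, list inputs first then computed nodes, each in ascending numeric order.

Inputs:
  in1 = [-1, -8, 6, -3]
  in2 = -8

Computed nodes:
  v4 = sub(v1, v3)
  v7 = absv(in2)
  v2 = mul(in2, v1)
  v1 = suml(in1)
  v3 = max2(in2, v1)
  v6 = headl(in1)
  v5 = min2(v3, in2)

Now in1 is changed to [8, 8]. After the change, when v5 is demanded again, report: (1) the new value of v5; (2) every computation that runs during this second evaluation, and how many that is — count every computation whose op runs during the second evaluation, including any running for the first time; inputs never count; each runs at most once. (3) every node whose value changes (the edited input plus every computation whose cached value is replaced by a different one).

v5 now evaluates to -8.
Run set: v1, v3, v5 (3 run).
Changed values: in1, v1, v3.

Initial pass — values computed on the first demand:
  v1 = suml([-1, -8, 6, -3]) = -6
  v3 = max2(-8, -6) = -6
  v5 = min2(-6, -8) = -8

Second demand — change propagation:
  v1: re-runs because in1 [-1, -8, 6, -3]->[8, 8]; new result 16.
  v3: re-runs because v1 -6->16; new result 16.
  v5: re-runs because v3 -6->16; new result -8 (unchanged).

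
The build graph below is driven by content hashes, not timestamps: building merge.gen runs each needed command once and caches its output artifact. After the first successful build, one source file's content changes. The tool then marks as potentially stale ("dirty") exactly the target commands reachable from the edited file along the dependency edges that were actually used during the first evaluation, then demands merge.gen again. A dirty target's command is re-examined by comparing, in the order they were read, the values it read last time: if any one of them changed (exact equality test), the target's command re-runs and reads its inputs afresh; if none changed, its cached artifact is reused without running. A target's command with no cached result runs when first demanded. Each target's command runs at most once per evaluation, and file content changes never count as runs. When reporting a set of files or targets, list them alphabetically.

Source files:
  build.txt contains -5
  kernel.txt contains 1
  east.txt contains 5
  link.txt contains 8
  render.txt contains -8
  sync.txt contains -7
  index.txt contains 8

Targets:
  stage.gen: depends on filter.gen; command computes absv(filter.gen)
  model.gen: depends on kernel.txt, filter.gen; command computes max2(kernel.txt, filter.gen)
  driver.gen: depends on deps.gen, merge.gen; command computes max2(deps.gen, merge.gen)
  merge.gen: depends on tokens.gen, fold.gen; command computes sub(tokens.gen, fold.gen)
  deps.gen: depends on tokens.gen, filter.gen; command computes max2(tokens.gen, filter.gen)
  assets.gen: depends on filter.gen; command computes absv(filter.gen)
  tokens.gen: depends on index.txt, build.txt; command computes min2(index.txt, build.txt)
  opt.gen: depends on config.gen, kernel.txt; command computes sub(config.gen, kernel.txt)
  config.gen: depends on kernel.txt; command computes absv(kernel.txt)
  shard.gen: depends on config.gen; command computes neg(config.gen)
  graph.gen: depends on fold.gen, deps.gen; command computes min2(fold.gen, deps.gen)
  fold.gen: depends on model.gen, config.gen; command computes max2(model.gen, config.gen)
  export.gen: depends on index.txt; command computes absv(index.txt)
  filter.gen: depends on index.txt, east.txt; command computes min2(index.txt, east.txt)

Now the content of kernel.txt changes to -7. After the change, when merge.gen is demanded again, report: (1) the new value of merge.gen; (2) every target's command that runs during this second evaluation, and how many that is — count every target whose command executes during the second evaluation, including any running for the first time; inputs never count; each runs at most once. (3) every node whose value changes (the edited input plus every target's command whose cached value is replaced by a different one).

Initial pass — values computed on the first demand:
  config.gen = absv(1) = 1
  filter.gen = min2(8, 5) = 5
  model.gen = max2(1, 5) = 5
  fold.gen = max2(5, 1) = 5
  tokens.gen = min2(8, -5) = -5
  merge.gen = sub(-5, 5) = -10

Second demand — change propagation:
  config.gen: re-runs because kernel.txt 1->-7; new result 7.
  model.gen: re-runs because kernel.txt 1->-7; new result 5 (unchanged).
  fold.gen: re-runs because config.gen 1->7; new result 7.
  merge.gen: re-runs because fold.gen 5->7; new result -12.

merge.gen now evaluates to -12.
Run set: config.gen, fold.gen, merge.gen, model.gen (4 run).
Changed values: config.gen, fold.gen, kernel.txt, merge.gen.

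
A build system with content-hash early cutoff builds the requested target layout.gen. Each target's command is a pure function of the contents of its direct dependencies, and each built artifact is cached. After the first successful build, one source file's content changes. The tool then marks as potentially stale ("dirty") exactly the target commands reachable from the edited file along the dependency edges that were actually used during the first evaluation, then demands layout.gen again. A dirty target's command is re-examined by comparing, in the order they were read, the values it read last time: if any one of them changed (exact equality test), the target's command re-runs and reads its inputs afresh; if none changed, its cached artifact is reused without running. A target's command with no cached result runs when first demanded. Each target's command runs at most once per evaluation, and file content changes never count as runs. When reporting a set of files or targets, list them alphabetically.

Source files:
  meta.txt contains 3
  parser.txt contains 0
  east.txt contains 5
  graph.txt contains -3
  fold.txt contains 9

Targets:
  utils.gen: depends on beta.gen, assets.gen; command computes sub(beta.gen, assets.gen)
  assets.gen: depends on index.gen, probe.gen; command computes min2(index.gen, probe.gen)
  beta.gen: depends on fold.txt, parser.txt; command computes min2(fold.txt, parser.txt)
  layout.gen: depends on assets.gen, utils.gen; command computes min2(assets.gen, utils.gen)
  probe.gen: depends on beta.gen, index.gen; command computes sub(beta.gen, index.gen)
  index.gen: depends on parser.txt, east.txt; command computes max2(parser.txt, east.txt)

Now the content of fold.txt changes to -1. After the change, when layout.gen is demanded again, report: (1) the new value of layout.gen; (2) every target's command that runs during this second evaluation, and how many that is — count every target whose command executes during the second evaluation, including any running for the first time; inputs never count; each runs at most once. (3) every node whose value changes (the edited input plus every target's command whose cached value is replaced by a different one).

New value of layout.gen: -6.
Target commands that run: assets.gen, beta.gen, layout.gen, probe.gen, utils.gen — 5 in total.
Values that change: assets.gen, beta.gen, fold.txt, layout.gen, probe.gen.

First evaluation (everything demanded from the output):
  beta.gen = min2(9, 0) = 0
  index.gen = max2(0, 5) = 5
  probe.gen = sub(0, 5) = -5
  assets.gen = min2(5, -5) = -5
  utils.gen = sub(0, -5) = 5
  layout.gen = min2(-5, 5) = -5

Propagation after the edit:
  beta.gen: runs — fold.txt 9->-1; result -1.
  probe.gen: runs — beta.gen 0->-1; result -6.
  assets.gen: runs — probe.gen -5->-6; result -6.
  utils.gen: runs — beta.gen 0->-1; assets.gen -5->-6; result 5 (same value as before).
  layout.gen: runs — assets.gen -5->-6; result -6.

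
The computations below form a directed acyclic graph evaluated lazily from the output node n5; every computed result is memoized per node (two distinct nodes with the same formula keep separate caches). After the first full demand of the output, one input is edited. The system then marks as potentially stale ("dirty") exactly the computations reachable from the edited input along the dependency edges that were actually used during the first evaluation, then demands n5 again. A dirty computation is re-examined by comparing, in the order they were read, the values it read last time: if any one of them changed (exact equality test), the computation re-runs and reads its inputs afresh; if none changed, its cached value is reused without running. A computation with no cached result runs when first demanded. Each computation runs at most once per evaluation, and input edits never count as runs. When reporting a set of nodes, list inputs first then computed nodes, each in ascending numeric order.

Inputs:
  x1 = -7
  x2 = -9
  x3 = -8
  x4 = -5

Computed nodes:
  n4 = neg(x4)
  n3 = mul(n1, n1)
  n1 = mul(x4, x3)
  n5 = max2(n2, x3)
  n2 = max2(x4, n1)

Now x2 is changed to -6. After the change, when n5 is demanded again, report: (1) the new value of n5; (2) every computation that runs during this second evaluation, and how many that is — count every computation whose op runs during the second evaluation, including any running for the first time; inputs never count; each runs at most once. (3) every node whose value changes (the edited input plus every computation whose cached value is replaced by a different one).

First demand of the output computes:
  n1 = mul(-5, -8) = 40
  n2 = max2(-5, 40) = 40
  n5 = max2(40, -8) = 40

After the edit, cleaning proceeds:
  no node depends on x2 at all; the second demand re-runs nothing.

Note the shortcut — nothing in the graph depends on x2 at all, so no recomputation happens.

Demanding n5 again yields 40.
0 computations run: none.
The nodes whose values change: x2.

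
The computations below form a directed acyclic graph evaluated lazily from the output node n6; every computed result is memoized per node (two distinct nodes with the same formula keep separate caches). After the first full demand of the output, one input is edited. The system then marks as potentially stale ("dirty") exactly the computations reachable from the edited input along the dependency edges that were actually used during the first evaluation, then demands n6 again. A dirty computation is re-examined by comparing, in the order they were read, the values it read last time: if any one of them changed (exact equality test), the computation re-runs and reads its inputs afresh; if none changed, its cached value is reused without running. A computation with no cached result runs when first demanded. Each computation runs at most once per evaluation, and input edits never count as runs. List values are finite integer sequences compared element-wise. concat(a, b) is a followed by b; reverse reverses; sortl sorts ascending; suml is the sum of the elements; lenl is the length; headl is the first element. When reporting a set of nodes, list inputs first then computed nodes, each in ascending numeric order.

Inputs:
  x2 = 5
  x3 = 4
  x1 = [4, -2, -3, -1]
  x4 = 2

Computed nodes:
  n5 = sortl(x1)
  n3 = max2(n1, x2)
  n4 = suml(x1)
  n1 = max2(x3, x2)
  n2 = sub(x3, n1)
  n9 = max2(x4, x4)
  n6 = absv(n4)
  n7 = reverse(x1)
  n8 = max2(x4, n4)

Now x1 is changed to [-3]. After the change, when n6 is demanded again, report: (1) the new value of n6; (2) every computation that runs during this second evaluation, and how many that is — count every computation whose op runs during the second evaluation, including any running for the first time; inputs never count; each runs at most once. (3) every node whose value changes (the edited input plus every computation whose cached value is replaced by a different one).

Demanding n6 again yields 3.
2 computations run: n4, n6.
The nodes whose values change: x1, n4, n6.

First demand of the output computes:
  n4 = suml([4, -2, -3, -1]) = -2
  n6 = absv(-2) = 2

After the edit, cleaning proceeds:
  n4: a read changed (x1 [4, -2, -3, -1]->[-3]) — executes, giving -3.
  n6: a read changed (n4 -2->-3) — executes, giving 3.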